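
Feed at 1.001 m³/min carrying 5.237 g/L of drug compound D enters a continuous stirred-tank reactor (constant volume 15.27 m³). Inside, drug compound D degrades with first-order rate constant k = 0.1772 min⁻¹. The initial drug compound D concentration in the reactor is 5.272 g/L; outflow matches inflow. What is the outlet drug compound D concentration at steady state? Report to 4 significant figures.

Species balance: V dC/dt = Q C_in − Q C − k V C.
Steady state (dC/dt = 0): C_ss = Q C_in/(Q + kV) = C_in/(1 + kV/Q).
C_ss = 1.001·5.237/(1.001 + 0.1772·15.27) = 5.24224/3.70684 = 1.41420 g/L.

1.414 g/L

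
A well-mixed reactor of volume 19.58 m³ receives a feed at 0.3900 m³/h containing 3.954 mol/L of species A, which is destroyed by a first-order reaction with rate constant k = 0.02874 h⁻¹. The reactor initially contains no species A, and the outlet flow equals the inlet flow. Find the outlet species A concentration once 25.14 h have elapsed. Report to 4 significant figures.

V dC/dt = Q(C_in − C) − k V C.
dC/dt = (Q/V) C_in − (Q/V + k) C; effective rate a = Q/V + k = 0.0199183 + 0.02874 = 0.0486583 h⁻¹.
C_ss = Q C_in/(Q + kV) = 1.61857 mol/L; C(t) = C_ss + (C₀ − C_ss) e^(−a t).
C(25.14) = 1.61857 + (-1.61857)·e^(−0.0486583·25.14) = 1.61857 + (-1.61857)·0.294267 = 1.14228 mol/L.

1.142 mol/L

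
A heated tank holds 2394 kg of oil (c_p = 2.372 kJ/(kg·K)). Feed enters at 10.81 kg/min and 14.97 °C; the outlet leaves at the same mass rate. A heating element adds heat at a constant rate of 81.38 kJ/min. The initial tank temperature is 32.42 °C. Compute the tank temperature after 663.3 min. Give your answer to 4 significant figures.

M c_p dT/dt = ṁ c_p (T_in − T) + Q̇.
Rearrange: dT/dt = (T_ss − T)/τ with τ = M/ṁ = 221.462 min and T_ss = T_in + Q̇/(ṁ c_p) = 18.1438 °C.
T approaches T_ss exponentially: T(t) = T_ss + (T₀ − T_ss) e^(−t/τ).
T(663.3) = 18.1438 + (14.2762)·e^(−663.3/221.462) = 18.1438 + (14.2762)·0.0500315 = 18.8580 °C.

18.86 °C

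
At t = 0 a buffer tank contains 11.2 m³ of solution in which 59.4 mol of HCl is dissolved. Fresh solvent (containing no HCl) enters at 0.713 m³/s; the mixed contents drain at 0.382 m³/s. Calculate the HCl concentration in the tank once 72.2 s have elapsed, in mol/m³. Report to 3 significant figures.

Let m(t) be the amount of HCl. Volume: V(t) = V₀ + (Q_in − Q_out) t = 11.2 + 0.33100 t; V(72.2) = 35.098 m³.
Solute balance: dm/dt = 0 − Q_out C = −Q_out m/V(t).
dm/m = −Q_out dt/(V₀ + 0.33100 t); integrating gives ln(m/m₀) = −(Q_out/(Q_in−Q_out)) ln(V/V₀).
m = m₀ (V₀/V)^(Q_out/(Q_in−Q_out)) = 59.4 × (11.2/35.098)^(1.1541) = 15.896 mol.
C = m/V = 15.896/35.098 = 0.45290 mol/m³.

0.453 mol/m³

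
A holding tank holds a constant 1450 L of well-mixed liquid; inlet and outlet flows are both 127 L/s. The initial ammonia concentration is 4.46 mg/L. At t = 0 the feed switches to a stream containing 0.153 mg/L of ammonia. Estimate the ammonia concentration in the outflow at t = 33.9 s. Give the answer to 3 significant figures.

Accumulation = in − out for the solute gives V dC/dt = Q(C_in − C).
Time constant τ = V/Q = 1450/127 = 11.417 s.
Solution: C(t) = C_in + (C₀ − C_in) e^(−t/τ).
C(33.9) = 0.153 + (4.46 − 0.153)·e^(−33.9/11.417) = 0.153 + (4.3070)·0.051346 = 0.37415 mg/L.

0.374 mg/L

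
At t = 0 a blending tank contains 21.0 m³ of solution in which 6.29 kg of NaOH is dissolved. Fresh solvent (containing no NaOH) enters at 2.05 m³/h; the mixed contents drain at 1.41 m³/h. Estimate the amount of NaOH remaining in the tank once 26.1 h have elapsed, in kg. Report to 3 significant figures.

Let m(t) be the amount of NaOH. Volume: V(t) = V₀ + (Q_in − Q_out) t = 21.0 + 0.64000 t; V(26.1) = 37.704 m³.
Solute balance: dm/dt = 0 − Q_out C = −Q_out m/V(t).
Separate: dm/m = −Q_out dt/V(t) ⇒ ln(m/m₀) = −(Q_out/(Q_in−Q_out)) ln(V/V₀).
m = m₀ (V₀/V)^(Q_out/(Q_in−Q_out)) = 6.29 × (21.0/37.704)^(2.2031) = 1.7326 kg.

1.73 kg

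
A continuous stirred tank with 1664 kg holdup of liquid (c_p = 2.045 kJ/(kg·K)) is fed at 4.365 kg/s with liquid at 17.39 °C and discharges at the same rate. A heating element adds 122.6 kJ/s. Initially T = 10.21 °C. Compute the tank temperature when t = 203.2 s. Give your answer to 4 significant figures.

18.85 °C

M c_p dT/dt = ṁ c_p (T_in − T) + Q̇.
Rearrange: dT/dt = (T_ss − T)/τ with τ = M/ṁ = 381.214 s and T_ss = T_in + Q̇/(ṁ c_p) = 31.1245 °C.
Solution: T(t) = T_ss + (T₀ − T_ss) e^(−t/τ).
T(203.2) = 31.1245 + (-20.9145)·e^(−203.2/381.214) = 31.1245 + (-20.9145)·0.586822 = 18.8514 °C.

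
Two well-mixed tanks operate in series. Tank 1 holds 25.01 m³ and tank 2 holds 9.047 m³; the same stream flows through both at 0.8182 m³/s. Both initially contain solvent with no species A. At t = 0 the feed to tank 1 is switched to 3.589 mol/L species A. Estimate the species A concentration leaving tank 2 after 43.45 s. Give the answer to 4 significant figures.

Each tank obeys Vᵢ dCᵢ/dt = Q(Cᵢ₋₁ − Cᵢ), so τᵢ = Vᵢ/Q.
τ₁ = 25.01/0.8182 = 30.5671 s; τ₂ = 9.047/0.8182 = 11.0572 s.
Solving the cascade with C₁(0)=C₂(0)=0 gives C₂(t) = C_in[1 − (τ₁ e^(−t/τ₁) − τ₂ e^(−t/τ₂))/(τ₁ − τ₂)].
At t = 43.45: e^(−t/τ₁) = 0.241361, e^(−t/τ₂) = 0.0196522.
C₂ = 3.589·[1 − (30.5671·0.241361 − 11.0572·0.0196522)/(19.5099)] = 3.589·0.632987 = 2.27179 mol/L.

2.272 mol/L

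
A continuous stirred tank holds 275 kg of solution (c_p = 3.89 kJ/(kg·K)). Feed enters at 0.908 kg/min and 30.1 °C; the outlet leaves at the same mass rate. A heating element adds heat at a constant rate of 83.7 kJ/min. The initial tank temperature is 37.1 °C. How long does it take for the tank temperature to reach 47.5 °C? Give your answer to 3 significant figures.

295 min

M c_p dT/dt = ṁ c_p (T_in − T) + Q̇.
τ = M/ṁ = 302.86 min; T_ss = T_in + Q̇/(ṁ c_p) = 53.797 °C.
T(t) = T_ss + (T₀ − T_ss) e^(−t/τ). Set T = 47.5:
e^(−t/τ) = (47.5 − 53.797)/(37.1 − 53.797) = 0.37713
t = −302.86 · ln(0.37713) = 295.34 min.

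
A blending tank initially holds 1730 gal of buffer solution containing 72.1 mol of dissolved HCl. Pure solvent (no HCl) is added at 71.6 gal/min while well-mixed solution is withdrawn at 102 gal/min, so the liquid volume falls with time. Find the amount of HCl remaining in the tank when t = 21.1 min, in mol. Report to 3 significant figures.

15.2 mol

Total volume: dV/dt = Q_in − Q_out = -30.400 gal/min, so V(t) = 1730 − 30.400 t and V(21.1) = 1088.6 gal.
No HCl enters, so dm/dt = −Q_out · (m/V).
dm/m = −Q_out dt/(V₀ − 30.400 t); integrating gives ln(m/m₀) = −(Q_out/(Q_in−Q_out)) ln(V/V₀).
m = m₀ (V₀/V)^(Q_out/(Q_in−Q_out)) = 72.1 × (1730/1088.6)^(-3.3553) = 15.236 mol.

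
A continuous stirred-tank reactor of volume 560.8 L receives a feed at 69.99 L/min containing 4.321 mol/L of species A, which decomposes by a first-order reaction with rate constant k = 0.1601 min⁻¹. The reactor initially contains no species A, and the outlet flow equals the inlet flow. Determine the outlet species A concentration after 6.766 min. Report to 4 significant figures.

1.617 mol/L

V dC/dt = Q(C_in − C) − k V C.
dC/dt = (Q/V) C_in − (Q/V + k) C; effective rate a = Q/V + k = 0.124804 + 0.1601 = 0.284904 min⁻¹.
C_ss = Q C_in/(Q + kV) = 1.89284 mol/L; C(t) = C_ss + (C₀ − C_ss) e^(−a t).
C(6.766) = 1.89284 + (-1.89284)·e^(−0.284904·6.766) = 1.89284 + (-1.89284)·0.145488 = 1.61745 mol/L.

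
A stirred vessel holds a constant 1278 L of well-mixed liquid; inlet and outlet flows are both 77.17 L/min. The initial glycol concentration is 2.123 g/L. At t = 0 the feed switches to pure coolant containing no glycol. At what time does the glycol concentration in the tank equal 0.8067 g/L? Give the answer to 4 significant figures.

Species balance on the tank: V dC/dt = Q(C_in − C), so τ = V/Q = 16.5608 min.
C(t) = C_in + (C₀ − C_in) e^(−t/τ). Set C = 0.8067 and solve for t:
e^(−t/τ) = (C − C_in)/(C₀ − C_in) = (0.8067 − 0)/(2.123 − 0) = 0.379981
t = −τ ln(…) = 16.5608 × 0.967634 = 16.0248 min.

16.02 min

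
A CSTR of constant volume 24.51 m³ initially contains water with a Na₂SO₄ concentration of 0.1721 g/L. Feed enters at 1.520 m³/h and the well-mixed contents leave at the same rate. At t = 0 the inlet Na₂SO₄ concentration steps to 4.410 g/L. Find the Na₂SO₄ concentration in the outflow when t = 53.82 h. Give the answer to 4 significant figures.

Mass balance on the solute (V constant): V dC/dt = Q(C_in − C).
Time constant τ = V/Q = 24.51/1.520 = 16.1250 h.
Integrating: C(t) = C_in + (C₀ − C_in) e^(−t/τ).
C(53.82) = 4.410 + (0.1721 − 4.410)·e^(−53.82/16.1250) = 4.410 + (-4.23790)·0.0355195 = 4.25947 g/L.

4.259 g/L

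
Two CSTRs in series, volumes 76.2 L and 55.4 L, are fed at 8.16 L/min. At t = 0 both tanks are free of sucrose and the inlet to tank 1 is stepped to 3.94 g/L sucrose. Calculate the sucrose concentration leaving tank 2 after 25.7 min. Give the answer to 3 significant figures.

Species balance on tank i: dCᵢ/dt = (Cᵢ₋₁ − Cᵢ)/τᵢ with τᵢ = Vᵢ/Q.
τ₁ = 76.2/8.16 = 9.3382 min; τ₂ = 55.4/8.16 = 6.7892 min.
Solving the cascade with C₁(0)=C₂(0)=0 gives C₂(t) = C_in[1 − (τ₁ e^(−t/τ₁) − τ₂ e^(−t/τ₂))/(τ₁ − τ₂)].
At t = 25.7: e^(−t/τ₁) = 0.063792, e^(−t/τ₂) = 0.022699.
C₂ = 3.94·[1 − (9.3382·0.063792 − 6.7892·0.022699)/(2.5490)] = 3.94·0.82676 = 3.2574 g/L.

3.26 g/L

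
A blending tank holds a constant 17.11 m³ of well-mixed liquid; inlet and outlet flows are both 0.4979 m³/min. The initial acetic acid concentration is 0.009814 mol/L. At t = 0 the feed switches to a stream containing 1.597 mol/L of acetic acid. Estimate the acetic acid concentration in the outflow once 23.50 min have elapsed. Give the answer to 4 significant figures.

Species balance on the tank: V dC/dt = Q(C_in − C).
Time constant τ = V/Q = 17.11/0.4979 = 34.3643 min.
This is linear first-order; C(t) = C_in + (C₀ − C_in) e^(−t/τ).
C(23.50) = 1.597 + (0.009814 − 1.597)·e^(−23.50/34.3643) = 1.597 + (-1.58719)·0.504671 = 0.795993 mol/L.

0.7960 mol/L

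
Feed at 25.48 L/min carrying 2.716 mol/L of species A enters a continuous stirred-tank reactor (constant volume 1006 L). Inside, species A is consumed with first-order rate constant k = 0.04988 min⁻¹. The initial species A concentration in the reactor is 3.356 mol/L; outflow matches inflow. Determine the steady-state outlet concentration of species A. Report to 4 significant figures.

0.9147 mol/L

Species balance: V dC/dt = Q C_in − Q C − k V C.
Steady state (dC/dt = 0): C_ss = Q C_in/(Q + kV) = C_in/(1 + kV/Q).
C_ss = 25.48·2.716/(25.48 + 0.04988·1006) = 69.2037/75.6593 = 0.914675 mol/L.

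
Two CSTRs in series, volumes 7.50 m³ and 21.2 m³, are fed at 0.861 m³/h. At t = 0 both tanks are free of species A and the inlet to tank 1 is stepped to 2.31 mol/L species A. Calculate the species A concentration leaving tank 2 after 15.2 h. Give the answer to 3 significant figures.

Time constants: τᵢ = Vᵢ/Q for each well-mixed tank.
τ₁ = 7.50/0.861 = 8.7108 h; τ₂ = 21.2/0.861 = 24.623 h.
Solving the cascade with C₁(0)=C₂(0)=0 gives C₂(t) = C_in[1 − (τ₁ e^(−t/τ₁) − τ₂ e^(−t/τ₂))/(τ₁ − τ₂)].
At t = 15.2: e^(−t/τ₁) = 0.17465, e^(−t/τ₂) = 0.53939.
C₂ = 2.31·[1 − (8.7108·0.17465 − 24.623·0.53939)/(-15.912)] = 2.31·0.26094 = 0.60277 mol/L.

0.603 mol/L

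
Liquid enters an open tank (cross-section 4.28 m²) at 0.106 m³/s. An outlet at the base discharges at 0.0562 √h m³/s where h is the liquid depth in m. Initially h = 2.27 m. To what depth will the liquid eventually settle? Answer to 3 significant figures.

A dh/dt = Q_in − 0.0562 √h. Steady state requires inflow = outflow:
Q_in = 0.0562 √h_ss ⇒ √h_ss = 0.106/0.0562 = 1.8861.
h_ss = 1.8861² = 3.5575 m. (Since h₀ = 2.27 m < h_ss, the level will rise toward this value.)

3.56 m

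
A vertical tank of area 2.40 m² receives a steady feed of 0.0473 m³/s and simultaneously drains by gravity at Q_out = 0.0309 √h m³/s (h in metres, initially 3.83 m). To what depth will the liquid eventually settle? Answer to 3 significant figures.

Level balance: A dh/dt = 0.0473 − 0.0309 √h. Setting dh/dt = 0:
Q_in = 0.0309 √h_ss ⇒ √h_ss = 0.0473/0.0309 = 1.5307.
h_ss = 1.5307² = 2.3432 m. (Since h₀ = 3.83 m > h_ss, the level will fall toward this value.)

2.34 m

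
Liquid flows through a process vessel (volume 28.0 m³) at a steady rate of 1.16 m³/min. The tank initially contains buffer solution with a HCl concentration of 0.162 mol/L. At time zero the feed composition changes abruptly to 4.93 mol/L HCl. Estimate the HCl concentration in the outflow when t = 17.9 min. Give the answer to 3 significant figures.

Mass balance on the solute (V constant): V dC/dt = Q(C_in − C).
Time constant τ = V/Q = 28.0/1.16 = 24.138 min.
This is linear first-order; C(t) = C_in + (C₀ − C_in) e^(−t/τ).
C(17.9) = 4.93 + (0.162 − 4.93)·e^(−17.9/24.138) = 4.93 + (-4.7680)·0.47636 = 2.6587 mol/L.

2.66 mol/L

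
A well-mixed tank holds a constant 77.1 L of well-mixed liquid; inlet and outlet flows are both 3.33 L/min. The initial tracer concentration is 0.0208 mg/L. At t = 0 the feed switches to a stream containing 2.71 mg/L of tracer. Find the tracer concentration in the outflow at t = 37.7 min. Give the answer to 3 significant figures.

2.18 mg/L

Mass balance on the solute (V constant): V dC/dt = Q(C_in − C).
Rewrite as dC/dt + C/τ = C_in/τ, τ = V/Q = 23.153 min.
Solution: C(t) = C_in + (C₀ − C_in) e^(−t/τ).
C(37.7) = 2.71 + (0.0208 − 2.71)·e^(−37.7/23.153) = 2.71 + (-2.6892)·0.19627 = 2.1822 mg/L.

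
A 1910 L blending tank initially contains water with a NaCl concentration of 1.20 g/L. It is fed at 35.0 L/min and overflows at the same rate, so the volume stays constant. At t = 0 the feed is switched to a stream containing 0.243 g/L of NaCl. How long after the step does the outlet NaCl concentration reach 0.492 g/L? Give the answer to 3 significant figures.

Species balance: V dC/dt = Q(C_in − C) ⇒ τ = V/Q = 54.571 min.
C(t) = C_in + (C₀ − C_in) e^(−t/τ). Set C = 0.492 and solve for t:
e^(−t/τ) = (C − C_in)/(C₀ − C_in) = (0.492 − 0.243)/(1.20 − 0.243) = 0.26019
t = −τ ln(…) = 54.571 × 1.3464 = 73.472 min.

73.5 min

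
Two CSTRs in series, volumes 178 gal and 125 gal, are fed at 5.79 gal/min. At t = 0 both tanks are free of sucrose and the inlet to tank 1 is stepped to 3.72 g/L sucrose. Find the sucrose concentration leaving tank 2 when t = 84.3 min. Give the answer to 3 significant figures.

3.09 g/L

Each tank obeys Vᵢ dCᵢ/dt = Q(Cᵢ₋₁ − Cᵢ), so τᵢ = Vᵢ/Q.
τ₁ = 178/5.79 = 30.743 min; τ₂ = 125/5.79 = 21.589 min.
Solving the cascade with C₁(0)=C₂(0)=0 gives C₂(t) = C_in[1 − (τ₁ e^(−t/τ₁) − τ₂ e^(−t/τ₂))/(τ₁ − τ₂)].
At t = 84.3: e^(−t/τ₁) = 0.064434, e^(−t/τ₂) = 0.020145.
C₂ = 3.72·[1 − (30.743·0.064434 − 21.589·0.020145)/(9.1537)] = 3.72·0.83111 = 3.0917 g/L.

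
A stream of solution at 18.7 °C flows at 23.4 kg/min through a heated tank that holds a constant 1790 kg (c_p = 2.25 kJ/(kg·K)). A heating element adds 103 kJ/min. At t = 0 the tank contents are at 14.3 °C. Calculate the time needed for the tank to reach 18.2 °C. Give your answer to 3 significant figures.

M c_p dT/dt = ṁ c_p (T_in − T) + Q̇.
τ = M/ṁ = 76.496 min; T_ss = T_in + Q̇/(ṁ c_p) = 20.656 °C.
T(t) = T_ss + (T₀ − T_ss) e^(−t/τ). Set T = 18.2:
e^(−t/τ) = (18.2 − 20.656)/(14.3 − 20.656) = 0.38644
t = −76.496 · ln(0.38644) = 72.731 min.

72.7 min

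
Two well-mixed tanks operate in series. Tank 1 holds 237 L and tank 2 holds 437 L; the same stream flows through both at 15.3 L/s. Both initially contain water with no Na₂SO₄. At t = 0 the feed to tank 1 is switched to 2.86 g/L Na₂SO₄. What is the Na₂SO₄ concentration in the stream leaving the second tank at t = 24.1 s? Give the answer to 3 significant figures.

Each tank obeys Vᵢ dCᵢ/dt = Q(Cᵢ₋₁ − Cᵢ), so τᵢ = Vᵢ/Q.
τ₁ = 237/15.3 = 15.490 s; τ₂ = 437/15.3 = 28.562 s.
Tank 1: C₁ = C_in(1 − e^(−t/τ₁)). Tank 2 (τ₁ ≠ τ₂): C₂ = C_in[1 − (τ₁ e^(−t/τ₁) − τ₂ e^(−t/τ₂))/(τ₁ − τ₂)].
At t = 24.1: e^(−t/τ₁) = 0.21102, e^(−t/τ₂) = 0.43008.
C₂ = 2.86·[1 − (15.490·0.21102 − 28.562·0.43008)/(-13.072)] = 2.86·0.31032 = 0.88752 g/L.

0.888 g/L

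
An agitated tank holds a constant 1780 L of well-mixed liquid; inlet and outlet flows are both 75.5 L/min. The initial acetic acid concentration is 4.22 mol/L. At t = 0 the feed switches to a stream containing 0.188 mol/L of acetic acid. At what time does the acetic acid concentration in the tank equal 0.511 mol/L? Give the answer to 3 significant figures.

59.5 min

Accumulation = in − out for the solute gives V dC/dt = Q(C_in − C), so τ = V/Q = 23.576 min.
C(t) = C_in + (C₀ − C_in) e^(−t/τ). Set C = 0.511 and solve for t:
e^(−t/τ) = (C − C_in)/(C₀ − C_in) = (0.511 − 0.188)/(4.22 − 0.188) = 0.080109
t = −τ ln(…) = 23.576 × 2.5244 = 59.515 min.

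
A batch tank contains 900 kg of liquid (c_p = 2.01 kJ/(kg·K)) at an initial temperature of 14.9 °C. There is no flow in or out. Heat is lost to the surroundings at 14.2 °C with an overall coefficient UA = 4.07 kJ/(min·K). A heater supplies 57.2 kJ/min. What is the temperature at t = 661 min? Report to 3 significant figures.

25.2 °C

Lumped-capacitance energy balance: M c_p dT/dt = UA(T_amb − T) + Q̇.
dT/dt = (T_ss − T)/τ with T_ss = T_amb + Q̇/UA = 14.2 + 57.2/4.07 = 28.254 °C, τ = M c_p/UA = 900·2.01/4.07 = 444.47 min.
Integrating: T(t) = T_ss + (T₀ − T_ss) e^(−t/τ).
T(661) = 28.254 + (-13.354)·0.22601 = 25.236 °C.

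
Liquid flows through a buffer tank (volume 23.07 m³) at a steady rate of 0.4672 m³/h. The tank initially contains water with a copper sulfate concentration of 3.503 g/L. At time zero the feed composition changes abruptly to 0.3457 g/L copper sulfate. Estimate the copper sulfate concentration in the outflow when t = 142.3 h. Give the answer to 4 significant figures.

0.5226 g/L

Transient balance on the dissolved component: V dC/dt = Q(C_in − C).
Rewrite as dC/dt + C/τ = C_in/τ, τ = V/Q = 49.3793 h.
Integrating: C(t) = C_in + (C₀ − C_in) e^(−t/τ).
C(142.3) = 0.3457 + (3.503 − 0.3457)·e^(−142.3/49.3793) = 0.3457 + (3.15730)·0.0560352 = 0.522620 g/L.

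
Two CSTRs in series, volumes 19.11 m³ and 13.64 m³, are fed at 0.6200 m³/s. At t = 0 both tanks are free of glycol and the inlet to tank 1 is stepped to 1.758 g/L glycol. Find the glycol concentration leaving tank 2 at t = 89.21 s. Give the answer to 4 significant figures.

1.494 g/L

Species balance on tank i: dCᵢ/dt = (Cᵢ₋₁ − Cᵢ)/τᵢ with τᵢ = Vᵢ/Q.
τ₁ = 19.11/0.6200 = 30.8226 s; τ₂ = 13.64/0.6200 = 22.0000 s.
Tank 1: C₁ = C_in(1 − e^(−t/τ₁)). Tank 2 (τ₁ ≠ τ₂): C₂ = C_in[1 − (τ₁ e^(−t/τ₁) − τ₂ e^(−t/τ₂))/(τ₁ − τ₂)].
At t = 89.21: e^(−t/τ₁) = 0.0553374, e^(−t/τ₂) = 0.0173355.
C₂ = 1.758·[1 − (30.8226·0.0553374 − 22.0000·0.0173355)/(8.82258)] = 1.758·0.849901 = 1.49413 g/L.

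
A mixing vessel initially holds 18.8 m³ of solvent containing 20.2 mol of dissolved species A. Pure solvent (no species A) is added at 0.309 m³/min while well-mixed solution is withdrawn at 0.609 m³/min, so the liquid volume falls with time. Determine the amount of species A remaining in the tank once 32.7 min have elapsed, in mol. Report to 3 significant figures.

4.52 mol

Total volume: dV/dt = Q_in − Q_out = -0.30000 m³/min, so V(t) = 18.8 − 0.30000 t and V(32.7) = 8.9900 m³.
No species A enters, so dm/dt = −Q_out · (m/V).
Separate: dm/m = −Q_out dt/V(t) ⇒ ln(m/m₀) = −(Q_out/(Q_in−Q_out)) ln(V/V₀).
m = m₀ (V₀/V)^(Q_out/(Q_in−Q_out)) = 20.2 × (18.8/8.9900)^(-2.0300) = 4.5180 mol.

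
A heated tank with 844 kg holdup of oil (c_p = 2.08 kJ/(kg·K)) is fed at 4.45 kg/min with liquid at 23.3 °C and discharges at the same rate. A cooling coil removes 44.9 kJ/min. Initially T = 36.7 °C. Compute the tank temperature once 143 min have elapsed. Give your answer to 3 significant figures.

Energy balance: M c_p dT/dt = ṁ c_p (T_in − T) − 44.9.
τ = M/ṁ = 189.66 min; T_ss = T_in − Q̇/(ṁ c_p) = 23.3 − 44.9/(4.45·2.08) = 18.449 °C.
This is linear first-order; T(t) = T_ss + (T₀ − T_ss) e^(−t/τ).
T(143) = 18.449 + (18.251)·e^(−143/189.66) = 18.449 + (18.251)·0.47050 = 27.036 °C.

27.0 °C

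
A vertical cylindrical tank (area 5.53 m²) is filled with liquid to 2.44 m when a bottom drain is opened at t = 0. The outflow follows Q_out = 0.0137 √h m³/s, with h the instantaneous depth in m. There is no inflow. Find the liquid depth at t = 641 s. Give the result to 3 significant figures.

Mass balance (ρ constant): A dh/dt = −0.0137 √h.
∫ h^(−1/2) dh = −(0.0137/A) ∫ dt, giving 2√h = 2√h₀ − (0.0137/A) t.
√h = √2.44 − 0.0137·641/(2·5.53) = 1.5620 − 0.79401 = 0.76804.
h = 0.76804² = 0.58989 m.

0.590 m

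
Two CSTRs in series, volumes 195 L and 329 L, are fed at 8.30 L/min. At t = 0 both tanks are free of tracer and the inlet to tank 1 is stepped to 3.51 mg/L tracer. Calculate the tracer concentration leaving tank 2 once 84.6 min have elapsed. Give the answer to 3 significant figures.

Time constants: τᵢ = Vᵢ/Q for each well-mixed tank.
τ₁ = 195/8.30 = 23.494 min; τ₂ = 329/8.30 = 39.639 min.
Solving the cascade with C₁(0)=C₂(0)=0 gives C₂(t) = C_in[1 − (τ₁ e^(−t/τ₁) − τ₂ e^(−t/τ₂))/(τ₁ − τ₂)].
At t = 84.6: e^(−t/τ₁) = 0.027299, e^(−t/τ₂) = 0.11833.
C₂ = 3.51·[1 − (23.494·0.027299 − 39.639·0.11833)/(-16.145)] = 3.51·0.74920 = 2.6297 mg/L.

2.63 mg/L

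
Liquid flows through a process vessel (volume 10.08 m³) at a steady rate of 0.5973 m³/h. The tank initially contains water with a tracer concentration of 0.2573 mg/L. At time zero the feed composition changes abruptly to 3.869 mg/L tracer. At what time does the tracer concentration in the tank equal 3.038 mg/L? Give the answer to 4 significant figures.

Mass balance on the solute (V constant): V dC/dt = Q(C_in − C), so τ = V/Q = 16.8759 h.
C(t) = C_in + (C₀ − C_in) e^(−t/τ). Set C = 3.038 and solve for t:
e^(−t/τ) = (C − C_in)/(C₀ − C_in) = (3.038 − 3.869)/(0.2573 − 3.869) = 0.230086
t = −τ ln(…) = 16.8759 × 1.46930 = 24.7959 h.

24.80 h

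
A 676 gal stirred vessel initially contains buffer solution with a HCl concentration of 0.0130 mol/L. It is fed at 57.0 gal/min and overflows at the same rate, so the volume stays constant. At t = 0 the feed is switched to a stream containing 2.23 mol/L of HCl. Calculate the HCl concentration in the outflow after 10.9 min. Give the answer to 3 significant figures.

Species balance on the tank: V dC/dt = Q(C_in − C).
So dC/dt = (C_in − C)/τ with τ = V/Q = 676/57.0 = 11.860 min.
Integrating: C(t) = C_in + (C₀ − C_in) e^(−t/τ).
C(10.9) = 2.23 + (0.0130 − 2.23)·e^(−10.9/11.860) = 2.23 + (-2.2170)·0.39888 = 1.3457 mol/L.

1.35 mol/L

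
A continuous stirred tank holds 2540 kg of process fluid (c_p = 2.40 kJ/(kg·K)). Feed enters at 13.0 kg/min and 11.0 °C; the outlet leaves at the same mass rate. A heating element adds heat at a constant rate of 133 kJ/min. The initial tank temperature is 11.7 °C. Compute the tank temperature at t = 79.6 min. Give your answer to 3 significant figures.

M c_p dT/dt = ṁ c_p (T_in − T) + Q̇.
Rearrange: dT/dt = (T_ss − T)/τ with τ = M/ṁ = 195.38 min and T_ss = T_in + Q̇/(ṁ c_p) = 15.263 °C.
Integrating: T(t) = T_ss + (T₀ − T_ss) e^(−t/τ).
T(79.6) = 15.263 + (-3.5628)·e^(−79.6/195.38) = 15.263 + (-3.5628)·0.66538 = 12.892 °C.

12.9 °C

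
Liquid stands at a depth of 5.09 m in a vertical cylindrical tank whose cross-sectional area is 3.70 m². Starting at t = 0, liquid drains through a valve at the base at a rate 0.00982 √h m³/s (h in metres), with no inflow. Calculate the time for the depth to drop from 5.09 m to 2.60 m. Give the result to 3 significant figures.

Volume balance on the tank: A dh/dt = −0.00982 √h.
This is separable: 2 d(√h)/dt = −0.00982/A, so √h = √h₀ − (0.00982/(2A)) t.
t = 2A(√h₀ − √h)/0.00982 = 2·3.70·(√5.09 − √2.60)/0.00982
  = 7.4000 × (2.2561 − 1.6125) / 0.00982 = 485.03 s.

485 s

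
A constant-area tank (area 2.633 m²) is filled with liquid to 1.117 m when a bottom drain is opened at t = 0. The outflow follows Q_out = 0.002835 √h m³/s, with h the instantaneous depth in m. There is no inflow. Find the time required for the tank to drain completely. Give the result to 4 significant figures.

1963 s

Accumulation of liquid (constant cross-section A): A dh/dt = −0.002835 √h.
This is separable: 2 d(√h)/dt = −0.002835/A, so √h = √h₀ − (0.002835/(2A)) t.
Tank is empty when √h = 0: t_empty = 2A√h₀/0.002835.
t_empty = 2·2.633·√1.117/0.002835 = 5.26600·1.05688/0.002835 = 1963.15 s.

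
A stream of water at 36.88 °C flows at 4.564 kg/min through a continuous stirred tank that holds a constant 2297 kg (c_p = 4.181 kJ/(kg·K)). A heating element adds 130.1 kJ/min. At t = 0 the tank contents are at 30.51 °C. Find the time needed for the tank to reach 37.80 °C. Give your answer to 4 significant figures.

405.0 min

M c_p dT/dt = ṁ c_p (T_in − T) + Q̇.
τ = M/ṁ = 503.287 min; T_ss = T_in + Q̇/(ṁ c_p) = 43.6979 °C.
T(t) = T_ss + (T₀ − T_ss) e^(−t/τ). Set T = 37.80:
e^(−t/τ) = (37.80 − 43.6979)/(30.51 − 43.6979) = 0.447221
t = −503.287 · ln(0.447221) = 404.996 min.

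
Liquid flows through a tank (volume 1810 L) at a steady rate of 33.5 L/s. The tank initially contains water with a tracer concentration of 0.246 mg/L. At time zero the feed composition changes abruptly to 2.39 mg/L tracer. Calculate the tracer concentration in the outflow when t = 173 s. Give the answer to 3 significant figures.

2.30 mg/L

Transient balance on the dissolved component: V dC/dt = Q(C_in − C).
So dC/dt = (C_in − C)/τ with τ = V/Q = 1810/33.5 = 54.030 s.
Solution: C(t) = C_in + (C₀ − C_in) e^(−t/τ).
C(173) = 2.39 + (0.246 − 2.39)·e^(−173/54.030) = 2.39 + (-2.1440)·0.040683 = 2.3028 mg/L.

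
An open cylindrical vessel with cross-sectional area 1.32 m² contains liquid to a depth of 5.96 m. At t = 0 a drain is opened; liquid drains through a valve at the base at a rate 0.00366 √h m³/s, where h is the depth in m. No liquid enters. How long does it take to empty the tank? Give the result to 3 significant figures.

1760 s

With no inflow, A dh/dt = −0.00366 √h.
This is separable: 2 d(√h)/dt = −0.00366/A, so √h = √h₀ − (0.00366/(2A)) t.
Tank is empty when √h = 0: t_empty = 2A√h₀/0.00366.
t_empty = 2·1.32·√5.96/0.00366 = 2.6400·2.4413/0.00366 = 1760.9 s.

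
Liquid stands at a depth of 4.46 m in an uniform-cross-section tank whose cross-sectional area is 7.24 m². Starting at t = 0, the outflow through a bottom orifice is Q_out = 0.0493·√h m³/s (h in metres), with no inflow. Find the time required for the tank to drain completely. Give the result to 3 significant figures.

With no inflow, A dh/dt = −0.0493 √h.
This is separable: 2 d(√h)/dt = −0.0493/A, so √h = √h₀ − (0.0493/(2A)) t.
Tank is empty when √h = 0: t_empty = 2A√h₀/0.0493.
t_empty = 2·7.24·√4.46/0.0493 = 14.480·2.1119/0.0493 = 620.28 s.

620 s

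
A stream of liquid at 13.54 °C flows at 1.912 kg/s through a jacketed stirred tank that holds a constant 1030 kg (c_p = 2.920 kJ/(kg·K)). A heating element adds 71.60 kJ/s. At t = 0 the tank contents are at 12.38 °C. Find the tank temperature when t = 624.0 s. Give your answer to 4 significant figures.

M c_p dT/dt = ṁ c_p (T_in − T) + Q̇.
τ = M/ṁ = 538.703 s; T_ss = T_in + Q̇/(ṁ c_p) = 13.54 + 71.60/(1.912·2.920) = 26.3646 °C.
Solution: T(t) = T_ss + (T₀ − T_ss) e^(−t/τ).
T(624.0) = 26.3646 + (-13.9846)·e^(−624.0/538.703) = 26.3646 + (-13.9846)·0.314008 = 21.9733 °C.

21.97 °C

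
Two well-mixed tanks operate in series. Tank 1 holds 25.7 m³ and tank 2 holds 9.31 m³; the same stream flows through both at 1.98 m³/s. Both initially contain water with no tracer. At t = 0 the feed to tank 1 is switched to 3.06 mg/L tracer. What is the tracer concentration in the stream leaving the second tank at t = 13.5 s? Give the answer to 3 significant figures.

1.46 mg/L

Species balance on tank i: dCᵢ/dt = (Cᵢ₋₁ − Cᵢ)/τᵢ with τᵢ = Vᵢ/Q.
τ₁ = 25.7/1.98 = 12.980 s; τ₂ = 9.31/1.98 = 4.7020 s.
Solving the cascade with C₁(0)=C₂(0)=0 gives C₂(t) = C_in[1 − (τ₁ e^(−t/τ₁) − τ₂ e^(−t/τ₂))/(τ₁ − τ₂)].
At t = 13.5: e^(−t/τ₁) = 0.35343, e^(−t/τ₂) = 0.056636.
C₂ = 3.06·[1 − (12.980·0.35343 − 4.7020·0.056636)/(8.2778)] = 3.06·0.47799 = 1.4626 mg/L.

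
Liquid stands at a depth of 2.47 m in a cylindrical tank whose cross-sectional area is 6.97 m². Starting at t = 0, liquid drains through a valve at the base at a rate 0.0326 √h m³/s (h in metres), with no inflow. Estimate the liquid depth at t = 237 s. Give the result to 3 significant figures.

A dh/dt = −Q_out = −0.0326 √h.
Separate and integrate: 2(√h − √h₀) = −(0.0326/A) t.
√h = √2.47 − 0.0326·237/(2·6.97) = 1.5716 − 0.55425 = 1.0174.
h = 1.0174² = 1.0351 m.

1.04 m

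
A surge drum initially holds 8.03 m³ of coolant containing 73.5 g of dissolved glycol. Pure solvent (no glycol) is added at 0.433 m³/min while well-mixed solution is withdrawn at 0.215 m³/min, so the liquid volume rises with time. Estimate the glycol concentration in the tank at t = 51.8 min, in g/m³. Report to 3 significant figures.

Let m(t) be the amount of glycol. Volume: V(t) = V₀ + (Q_in − Q_out) t = 8.03 + 0.21800 t; V(51.8) = 19.322 m³.
Species balance (pure solvent in): dm/dt = −Q_out · m/V(t).
dm/m = −Q_out dt/(V₀ + 0.21800 t); integrating gives ln(m/m₀) = −(Q_out/(Q_in−Q_out)) ln(V/V₀).
m = m₀ (V₀/V)^(Q_out/(Q_in−Q_out)) = 73.5 × (8.03/19.322)^(0.98624) = 30.916 g.
C = m/V = 30.916/19.322 = 1.6000 g/m³.

1.60 g/m³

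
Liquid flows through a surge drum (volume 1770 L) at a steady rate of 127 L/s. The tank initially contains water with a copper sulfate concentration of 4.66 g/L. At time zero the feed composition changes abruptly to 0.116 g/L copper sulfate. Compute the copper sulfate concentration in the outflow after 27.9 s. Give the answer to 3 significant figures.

Transient balance on the dissolved component: V dC/dt = Q(C_in − C).
So dC/dt = (C_in − C)/τ with τ = V/Q = 1770/127 = 13.937 s.
Solution: C(t) = C_in + (C₀ − C_in) e^(−t/τ).
C(27.9) = 0.116 + (4.66 − 0.116)·e^(−27.9/13.937) = 0.116 + (4.5440)·0.13508 = 0.72982 g/L.

0.730 g/L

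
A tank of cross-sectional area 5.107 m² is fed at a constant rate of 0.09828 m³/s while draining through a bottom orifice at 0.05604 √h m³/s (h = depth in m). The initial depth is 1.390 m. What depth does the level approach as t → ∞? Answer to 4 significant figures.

3.076 m

Volume balance on the tank: A dh/dt = Q_in − 0.05604 √h. At steady state dh/dt = 0:
Q_in = 0.05604 √h_ss ⇒ √h_ss = 0.09828/0.05604 = 1.75375.
h_ss = 1.75375² = 3.07563 m. (Since h₀ = 1.390 m < h_ss, the level will rise toward this value.)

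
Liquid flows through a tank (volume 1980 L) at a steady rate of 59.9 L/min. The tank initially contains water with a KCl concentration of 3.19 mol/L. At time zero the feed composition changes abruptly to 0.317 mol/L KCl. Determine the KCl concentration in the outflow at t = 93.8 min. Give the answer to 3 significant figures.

Unsteady species balance (constant V, well mixed): V dC/dt = Q(C_in − C).
Time constant τ = V/Q = 1980/59.9 = 33.055 min.
Solution: C(t) = C_in + (C₀ − C_in) e^(−t/τ).
C(93.8) = 0.317 + (3.19 − 0.317)·e^(−93.8/33.055) = 0.317 + (2.8730)·0.058561 = 0.48525 mol/L.

0.485 mol/L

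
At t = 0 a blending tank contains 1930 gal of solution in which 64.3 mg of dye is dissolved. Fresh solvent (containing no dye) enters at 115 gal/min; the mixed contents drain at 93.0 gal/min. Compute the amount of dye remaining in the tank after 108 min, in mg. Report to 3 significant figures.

2.16 mg

Let m(t) be the amount of dye. Volume: V(t) = V₀ + (Q_in − Q_out) t = 1930 + 22.000 t; V(108) = 4306.0 gal.
Species balance (pure solvent in): dm/dt = −Q_out · m/V(t).
dm/m = −Q_out dt/(V₀ + 22.000 t); integrating gives ln(m/m₀) = −(Q_out/(Q_in−Q_out)) ln(V/V₀).
m = m₀ (V₀/V)^(Q_out/(Q_in−Q_out)) = 64.3 × (1930/4306.0)^(4.2273) = 2.1624 mg.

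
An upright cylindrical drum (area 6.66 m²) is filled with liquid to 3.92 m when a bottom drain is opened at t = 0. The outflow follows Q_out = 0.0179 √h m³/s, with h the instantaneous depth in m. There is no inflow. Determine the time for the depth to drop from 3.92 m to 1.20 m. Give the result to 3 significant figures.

658 s

With no inflow, A dh/dt = −0.0179 √h.
Separate and integrate: 2(√h − √h₀) = −(0.0179/A) t.
t = 2A(√h₀ − √h)/0.0179 = 2·6.66·(√3.92 − √1.20)/0.0179
  = 13.320 × (1.9799 − 1.0954) / 0.0179 = 658.15 s.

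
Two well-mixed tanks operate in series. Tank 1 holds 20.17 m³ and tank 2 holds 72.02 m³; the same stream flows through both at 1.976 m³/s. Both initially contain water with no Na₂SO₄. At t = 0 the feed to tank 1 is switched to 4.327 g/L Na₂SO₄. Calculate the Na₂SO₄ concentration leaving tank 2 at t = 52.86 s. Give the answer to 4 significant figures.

2.927 g/L

Each tank obeys Vᵢ dCᵢ/dt = Q(Cᵢ₋₁ − Cᵢ), so τᵢ = Vᵢ/Q.
τ₁ = 20.17/1.976 = 10.2075 s; τ₂ = 72.02/1.976 = 36.4474 s.
Tank 1: C₁ = C_in(1 − e^(−t/τ₁)). Tank 2 (τ₁ ≠ τ₂): C₂ = C_in[1 − (τ₁ e^(−t/τ₁) − τ₂ e^(−t/τ₂))/(τ₁ − τ₂)].
At t = 52.86: e^(−t/τ₁) = 0.00563617, e^(−t/τ₂) = 0.234497.
C₂ = 4.327·[1 − (10.2075·0.00563617 − 36.4474·0.234497)/(-26.2399)] = 4.327·0.676474 = 2.92710 g/L.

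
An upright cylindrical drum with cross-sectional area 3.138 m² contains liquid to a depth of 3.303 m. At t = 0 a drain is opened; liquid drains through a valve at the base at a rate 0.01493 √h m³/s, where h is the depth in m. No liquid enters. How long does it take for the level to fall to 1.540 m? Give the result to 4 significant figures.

A dh/dt = −Q_out = −0.01493 √h.
Separate and integrate: 2(√h − √h₀) = −(0.01493/A) t.
t = 2A(√h₀ − √h)/0.01493 = 2·3.138·(√3.303 − √1.540)/0.01493
  = 6.27600 × (1.81742 − 1.24097) / 0.01493 = 242.317 s.

242.3 s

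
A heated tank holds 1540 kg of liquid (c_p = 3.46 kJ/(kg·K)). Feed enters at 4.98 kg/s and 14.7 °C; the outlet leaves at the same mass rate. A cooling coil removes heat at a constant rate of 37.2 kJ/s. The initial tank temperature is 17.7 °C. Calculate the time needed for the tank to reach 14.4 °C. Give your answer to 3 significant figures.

M c_p dT/dt = ṁ c_p (T_in − T) − Q̇.
τ = M/ṁ = 309.24 s; T_ss = T_in − Q̇/(ṁ c_p) = 12.541 °C.
T(t) = T_ss + (T₀ − T_ss) e^(−t/τ). Set T = 14.4:
e^(−t/τ) = (14.4 − 12.541)/(17.7 − 12.541) = 0.36033
t = −309.24 · ln(0.36033) = 315.65 s.

316 s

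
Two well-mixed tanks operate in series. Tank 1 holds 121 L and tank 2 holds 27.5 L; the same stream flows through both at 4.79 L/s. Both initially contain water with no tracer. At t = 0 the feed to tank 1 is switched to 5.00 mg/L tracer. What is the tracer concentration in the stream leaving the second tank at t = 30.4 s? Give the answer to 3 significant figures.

Time constants: τᵢ = Vᵢ/Q for each well-mixed tank.
τ₁ = 121/4.79 = 25.261 s; τ₂ = 27.5/4.79 = 5.7411 s.
Tank 1: C₁ = C_in(1 − e^(−t/τ₁)). Tank 2 (τ₁ ≠ τ₂): C₂ = C_in[1 − (τ₁ e^(−t/τ₁) − τ₂ e^(−t/τ₂))/(τ₁ − τ₂)].
At t = 30.4: e^(−t/τ₁) = 0.30016, e^(−t/τ₂) = 0.0050160.
C₂ = 5.00·[1 − (25.261·0.30016 − 5.7411·0.0050160)/(19.520)] = 5.00·0.61303 = 3.0652 mg/L.

3.07 mg/L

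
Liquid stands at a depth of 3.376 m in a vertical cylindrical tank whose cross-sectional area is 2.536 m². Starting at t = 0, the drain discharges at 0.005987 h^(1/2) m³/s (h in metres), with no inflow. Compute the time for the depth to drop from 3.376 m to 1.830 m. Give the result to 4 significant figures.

410.6 s

With no inflow, A dh/dt = −0.005987 √h.
∫ h^(−1/2) dh = −(0.005987/A) ∫ dt, giving 2√h = 2√h₀ − (0.005987/A) t.
t = 2A(√h₀ − √h)/0.005987 = 2·2.536·(√3.376 − √1.830)/0.005987
  = 5.07200 × (1.83739 − 1.35277) / 0.005987 = 410.550 s.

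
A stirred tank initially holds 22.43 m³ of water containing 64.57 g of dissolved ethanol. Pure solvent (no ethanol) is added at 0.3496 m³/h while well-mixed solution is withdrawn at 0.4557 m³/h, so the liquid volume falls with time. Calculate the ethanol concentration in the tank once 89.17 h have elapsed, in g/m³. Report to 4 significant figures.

0.4734 g/m³

Total volume: dV/dt = Q_in − Q_out = -0.106100 m³/h, so V(t) = 22.43 − 0.106100 t and V(89.17) = 12.9691 m³.
Species balance (pure solvent in): dm/dt = −Q_out · m/V(t).
dm/m = −Q_out dt/(V₀ − 0.106100 t); integrating gives ln(m/m₀) = −(Q_out/(Q_in−Q_out)) ln(V/V₀).
m = m₀ (V₀/V)^(Q_out/(Q_in−Q_out)) = 64.57 × (22.43/12.9691)^(-4.29500) = 6.13989 g.
C = m/V = 6.13989/12.9691 = 0.473426 g/m³.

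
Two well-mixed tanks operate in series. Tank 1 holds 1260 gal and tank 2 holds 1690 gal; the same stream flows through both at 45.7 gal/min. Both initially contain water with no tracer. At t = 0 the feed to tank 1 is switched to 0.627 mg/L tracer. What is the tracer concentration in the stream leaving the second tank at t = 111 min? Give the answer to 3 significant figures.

0.537 mg/L

Species balance on tank i: dCᵢ/dt = (Cᵢ₋₁ − Cᵢ)/τᵢ with τᵢ = Vᵢ/Q.
τ₁ = 1260/45.7 = 27.571 min; τ₂ = 1690/45.7 = 36.980 min.
Tank 1: C₁ = C_in(1 − e^(−t/τ₁)). Tank 2 (τ₁ ≠ τ₂): C₂ = C_in[1 − (τ₁ e^(−t/τ₁) − τ₂ e^(−t/τ₂))/(τ₁ − τ₂)].
At t = 111: e^(−t/τ₁) = 0.017846, e^(−t/τ₂) = 0.049708.
C₂ = 0.627·[1 − (27.571·0.017846 − 36.980·0.049708)/(-9.4092)] = 0.627·0.85693 = 0.53730 mg/L.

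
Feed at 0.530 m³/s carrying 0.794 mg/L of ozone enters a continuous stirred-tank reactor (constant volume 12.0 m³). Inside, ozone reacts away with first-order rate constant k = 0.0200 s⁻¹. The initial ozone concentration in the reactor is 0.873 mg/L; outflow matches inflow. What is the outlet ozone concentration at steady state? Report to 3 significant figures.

0.547 mg/L

Species balance: V dC/dt = Q C_in − Q C − k V C.
Steady state (dC/dt = 0): C_ss = Q C_in/(Q + kV) = C_in/(1 + kV/Q).
C_ss = 0.530·0.794/(0.530 + 0.0200·12.0) = 0.42082/0.77000 = 0.54652 mg/L.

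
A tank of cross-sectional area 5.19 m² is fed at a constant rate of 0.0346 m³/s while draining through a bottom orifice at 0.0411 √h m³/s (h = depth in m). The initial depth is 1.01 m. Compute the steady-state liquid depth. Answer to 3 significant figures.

0.709 m

Unsteady balance on liquid volume: A dh/dt = Q_in − 0.0411 √h. At steady state dh/dt = 0:
Q_in = 0.0411 √h_ss ⇒ √h_ss = 0.0346/0.0411 = 0.84185.
h_ss = 0.84185² = 0.70871 m. (Since h₀ = 1.01 m > h_ss, the level will fall toward this value.)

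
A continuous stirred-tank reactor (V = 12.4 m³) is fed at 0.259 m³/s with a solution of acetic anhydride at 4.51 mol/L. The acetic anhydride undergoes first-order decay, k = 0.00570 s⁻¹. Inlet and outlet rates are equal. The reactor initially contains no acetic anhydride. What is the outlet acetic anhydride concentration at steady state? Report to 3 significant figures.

3.54 mol/L

Species balance: V dC/dt = Q C_in − Q C − k V C.
Steady state (dC/dt = 0): C_ss = Q C_in/(Q + kV) = C_in/(1 + kV/Q).
C_ss = 0.259·4.51/(0.259 + 0.00570·12.4) = 1.1681/0.32968 = 3.5431 mol/L.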